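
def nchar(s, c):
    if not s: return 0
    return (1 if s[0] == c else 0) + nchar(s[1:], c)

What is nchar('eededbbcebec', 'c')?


s[0]='e' != 'c' -> 0
s[0]='e' != 'c' -> 0
s[0]='d' != 'c' -> 0
s[0]='e' != 'c' -> 0
s[0]='d' != 'c' -> 0
s[0]='b' != 'c' -> 0
s[0]='b' != 'c' -> 0
s[0]='c' == 'c' -> 1
s[0]='e' != 'c' -> 0
s[0]='b' != 'c' -> 0
s[0]='e' != 'c' -> 0
s[0]='c' == 'c' -> 1
Sum: 0 + 0 + 0 + 0 + 0 + 0 + 0 + 1 + 0 + 0 + 0 + 1 = 2

2


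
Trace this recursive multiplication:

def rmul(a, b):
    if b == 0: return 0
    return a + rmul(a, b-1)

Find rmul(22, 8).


rmul(22, 8) = 22 + rmul(22, 7)
rmul(22, 7) = 22 + rmul(22, 6)
rmul(22, 6) = 22 + rmul(22, 5)
rmul(22, 5) = 22 + rmul(22, 4)
rmul(22, 4) = 22 + rmul(22, 3)
rmul(22, 3) = 22 + rmul(22, 2)
rmul(22, 2) = 22 + rmul(22, 1)
rmul(22, 1) = 22 + rmul(22, 0)
rmul(22, 0) = 0  (base case)
Total: 22 + 22 + 22 + 22 + 22 + 22 + 22 + 22 + 0 = 176

176


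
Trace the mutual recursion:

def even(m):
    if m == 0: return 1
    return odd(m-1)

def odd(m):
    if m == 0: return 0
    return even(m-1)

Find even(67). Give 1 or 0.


even(67) = odd(66)
odd(66) = even(65)
even(65) = odd(64)
odd(64) = even(63)
even(63) = odd(62)
odd(62) = even(61)
even(61) = odd(60)
odd(60) = even(59)
even(59) = odd(58)
odd(58) = even(57)
even(57) = odd(56)
odd(56) = even(55)
even(55) = odd(54)
odd(54) = even(53)
even(53) = odd(52)
odd(52) = even(51)
even(51) = odd(50)
odd(50) = even(49)
even(49) = odd(48)
odd(48) = even(47)
even(47) = odd(46)
odd(46) = even(45)
even(45) = odd(44)
odd(44) = even(43)
even(43) = odd(42)
odd(42) = even(41)
even(41) = odd(40)
odd(40) = even(39)
even(39) = odd(38)
odd(38) = even(37)
even(37) = odd(36)
odd(36) = even(35)
even(35) = odd(34)
odd(34) = even(33)
even(33) = odd(32)
odd(32) = even(31)
even(31) = odd(30)
odd(30) = even(29)
even(29) = odd(28)
odd(28) = even(27)
even(27) = odd(26)
odd(26) = even(25)
even(25) = odd(24)
odd(24) = even(23)
even(23) = odd(22)
odd(22) = even(21)
even(21) = odd(20)
odd(20) = even(19)
even(19) = odd(18)
odd(18) = even(17)
even(17) = odd(16)
odd(16) = even(15)
even(15) = odd(14)
odd(14) = even(13)
even(13) = odd(12)
odd(12) = even(11)
even(11) = odd(10)
odd(10) = even(9)
even(9) = odd(8)
odd(8) = even(7)
even(7) = odd(6)
odd(6) = even(5)
even(5) = odd(4)
odd(4) = even(3)
even(3) = odd(2)
odd(2) = even(1)
even(1) = odd(0)
odd(0) = 0  (base case)
Result: 0

0


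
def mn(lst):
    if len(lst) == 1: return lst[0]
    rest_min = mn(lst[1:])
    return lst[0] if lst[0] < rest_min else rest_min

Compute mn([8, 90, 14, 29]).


mn([8, 90, 14, 29]): compare 8 with mn([90, 14, 29])
mn([90, 14, 29]): compare 90 with mn([14, 29])
mn([14, 29]): compare 14 with mn([29])
mn([29]) = 29  (base case)
Compare 14 with 29 -> 14
Compare 90 with 14 -> 14
Compare 8 with 14 -> 8

8


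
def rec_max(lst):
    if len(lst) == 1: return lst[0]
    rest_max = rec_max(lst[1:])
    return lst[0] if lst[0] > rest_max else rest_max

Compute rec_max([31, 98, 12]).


rec_max([31, 98, 12]): compare 31 with rec_max([98, 12])
rec_max([98, 12]): compare 98 with rec_max([12])
rec_max([12]) = 12  (base case)
Compare 98 with 12 -> 98
Compare 31 with 98 -> 98

98


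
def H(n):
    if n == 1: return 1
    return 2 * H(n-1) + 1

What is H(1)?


H(1) = 1  (base case)

1


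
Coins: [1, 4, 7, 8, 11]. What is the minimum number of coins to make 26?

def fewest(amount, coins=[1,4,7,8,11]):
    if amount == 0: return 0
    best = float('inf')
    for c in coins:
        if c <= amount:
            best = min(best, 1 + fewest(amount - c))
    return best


Building up with DP:
fewest(0) = 0
fewest(1) = min(1+fewest(0)=1+0=1) = 1
fewest(2) = min(1+fewest(1)=1+1=2) = 2
fewest(3) = min(1+fewest(2)=1+2=3) = 3
fewest(4) = min(1+fewest(3)=1+3=4, 1+fewest(0)=1+0=1) = 1
fewest(5) = min(1+fewest(4)=1+1=2, 1+fewest(1)=1+1=2) = 2
fewest(6) = min(1+fewest(5)=1+2=3, 1+fewest(2)=1+2=3) = 3
fewest(7) = min(1+fewest(6)=1+3=4, 1+fewest(3)=1+3=4, 1+fewest(0)=1+0=1) = 1
fewest(8) = min(1+fewest(7)=1+1=2, 1+fewest(4)=1+1=2, 1+fewest(1)=1+1=2, 1+fewest(0)=1+0=1) = 1
fewest(9) = min(1+fewest(8)=1+1=2, 1+fewest(5)=1+2=3, 1+fewest(2)=1+2=3, 1+fewest(1)=1+1=2) = 2
fewest(10) = min(1+fewest(9)=1+2=3, 1+fewest(6)=1+3=4, 1+fewest(3)=1+3=4, 1+fewest(2)=1+2=3) = 3
fewest(11) = min(1+fewest(10)=1+3=4, 1+fewest(7)=1+1=2, 1+fewest(4)=1+1=2, 1+fewest(3)=1+3=4, 1+fewest(0)=1+0=1) = 1
fewest(12) = min(1+fewest(11)=1+1=2, 1+fewest(8)=1+1=2, 1+fewest(5)=1+2=3, 1+fewest(4)=1+1=2, 1+fewest(1)=1+1=2) = 2
fewest(13) = min(1+fewest(12)=1+2=3, 1+fewest(9)=1+2=3, 1+fewest(6)=1+3=4, 1+fewest(5)=1+2=3, 1+fewest(2)=1+2=3) = 3
fewest(14) = min(1+fewest(13)=1+3=4, 1+fewest(10)=1+3=4, 1+fewest(7)=1+1=2, 1+fewest(6)=1+3=4, 1+fewest(3)=1+3=4) = 2
fewest(15) = min(1+fewest(14)=1+2=3, 1+fewest(11)=1+1=2, 1+fewest(8)=1+1=2, 1+fewest(7)=1+1=2, 1+fewest(4)=1+1=2) = 2
fewest(16) = min(1+fewest(15)=1+2=3, 1+fewest(12)=1+2=3, 1+fewest(9)=1+2=3, 1+fewest(8)=1+1=2, 1+fewest(5)=1+2=3) = 2
fewest(17) = min(1+fewest(16)=1+2=3, 1+fewest(13)=1+3=4, 1+fewest(10)=1+3=4, 1+fewest(9)=1+2=3, 1+fewest(6)=1+3=4) = 3
fewest(18) = min(1+fewest(17)=1+3=4, 1+fewest(14)=1+2=3, 1+fewest(11)=1+1=2, 1+fewest(10)=1+3=4, 1+fewest(7)=1+1=2) = 2
fewest(19) = min(1+fewest(18)=1+2=3, 1+fewest(15)=1+2=3, 1+fewest(12)=1+2=3, 1+fewest(11)=1+1=2, 1+fewest(8)=1+1=2) = 2
fewest(20) = min(1+fewest(19)=1+2=3, 1+fewest(16)=1+2=3, 1+fewest(13)=1+3=4, 1+fewest(12)=1+2=3, 1+fewest(9)=1+2=3) = 3
fewest(21) = min(1+fewest(20)=1+3=4, 1+fewest(17)=1+3=4, 1+fewest(14)=1+2=3, 1+fewest(13)=1+3=4, 1+fewest(10)=1+3=4) = 3
fewest(22) = min(1+fewest(21)=1+3=4, 1+fewest(18)=1+2=3, 1+fewest(15)=1+2=3, 1+fewest(14)=1+2=3, 1+fewest(11)=1+1=2) = 2
fewest(23) = min(1+fewest(22)=1+2=3, 1+fewest(19)=1+2=3, 1+fewest(16)=1+2=3, 1+fewest(15)=1+2=3, 1+fewest(12)=1+2=3) = 3
fewest(24) = min(1+fewest(23)=1+3=4, 1+fewest(20)=1+3=4, 1+fewest(17)=1+3=4, 1+fewest(16)=1+2=3, 1+fewest(13)=1+3=4) = 3
fewest(25) = min(1+fewest(24)=1+3=4, 1+fewest(21)=1+3=4, 1+fewest(18)=1+2=3, 1+fewest(17)=1+3=4, 1+fewest(14)=1+2=3) = 3
fewest(26) = min(1+fewest(25)=1+3=4, 1+fewest(22)=1+2=3, 1+fewest(19)=1+2=3, 1+fewest(18)=1+2=3, 1+fewest(15)=1+2=3) = 3

3


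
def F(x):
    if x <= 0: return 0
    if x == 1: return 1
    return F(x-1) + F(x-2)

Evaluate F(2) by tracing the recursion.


Computing F(2) bottom-up:
F(0) = 0
F(1) = 1
F(2) = F(1) + F(0) = 1 + 0 = 1

1


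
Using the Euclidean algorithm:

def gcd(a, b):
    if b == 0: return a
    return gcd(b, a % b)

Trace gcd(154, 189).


gcd(154, 189) = gcd(189, 154)
gcd(189, 154) = gcd(154, 35)
gcd(154, 35) = gcd(35, 14)
gcd(35, 14) = gcd(14, 7)
gcd(14, 7) = gcd(7, 0)
gcd(7, 0) = 7  (base case)

7


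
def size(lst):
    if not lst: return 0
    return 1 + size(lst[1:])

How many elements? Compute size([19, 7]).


size([19, 7]) = 1 + size([7])
size([7]) = 1 + size([])
size([]) = 0  (base case)
Unwinding: 1 + 1 + 0 = 2

2


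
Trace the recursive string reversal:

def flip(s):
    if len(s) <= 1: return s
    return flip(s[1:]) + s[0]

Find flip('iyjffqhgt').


flip('iyjffqhgt') = flip('yjffqhgt') + 'i'
flip('yjffqhgt') = flip('jffqhgt') + 'y'
flip('jffqhgt') = flip('ffqhgt') + 'j'
flip('ffqhgt') = flip('fqhgt') + 'f'
flip('fqhgt') = flip('qhgt') + 'f'
flip('qhgt') = flip('hgt') + 'q'
flip('hgt') = flip('gt') + 'h'
flip('gt') = flip('t') + 'g'
flip('t') = 't'  (base case)
Concatenating: 't' + 'g' + 'h' + 'q' + 'f' + 'f' + 'j' + 'y' + 'i' = 'tghqffjyi'

tghqffjyi


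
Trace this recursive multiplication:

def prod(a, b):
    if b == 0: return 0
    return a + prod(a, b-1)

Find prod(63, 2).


prod(63, 2) = 63 + prod(63, 1)
prod(63, 1) = 63 + prod(63, 0)
prod(63, 0) = 0  (base case)
Total: 63 + 63 + 0 = 126

126


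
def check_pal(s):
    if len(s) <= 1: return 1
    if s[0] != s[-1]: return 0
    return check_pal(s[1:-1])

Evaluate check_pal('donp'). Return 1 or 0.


check_pal('donp'): s[0]='d' != s[-1]='p' -> return 0
Result: 0 (not a palindrome)

0


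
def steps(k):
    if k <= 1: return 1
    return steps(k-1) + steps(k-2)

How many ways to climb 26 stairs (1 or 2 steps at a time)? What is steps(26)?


Building up from base cases:
steps(0) = 1
steps(1) = 1
steps(2) = steps(1) + steps(0) = 1 + 1 = 2
steps(3) = steps(2) + steps(1) = 2 + 1 = 3
steps(4) = steps(3) + steps(2) = 3 + 2 = 5
steps(5) = steps(4) + steps(3) = 5 + 3 = 8
steps(6) = steps(5) + steps(4) = 8 + 5 = 13
steps(7) = steps(6) + steps(5) = 13 + 8 = 21
steps(8) = steps(7) + steps(6) = 21 + 13 = 34
steps(9) = steps(8) + steps(7) = 34 + 21 = 55
steps(10) = steps(9) + steps(8) = 55 + 34 = 89
steps(11) = steps(10) + steps(9) = 89 + 55 = 144
steps(12) = steps(11) + steps(10) = 144 + 89 = 233
steps(13) = steps(12) + steps(11) = 233 + 144 = 377
steps(14) = steps(13) + steps(12) = 377 + 233 = 610
steps(15) = steps(14) + steps(13) = 610 + 377 = 987
steps(16) = steps(15) + steps(14) = 987 + 610 = 1597
steps(17) = steps(16) + steps(15) = 1597 + 987 = 2584
steps(18) = steps(17) + steps(16) = 2584 + 1597 = 4181
steps(19) = steps(18) + steps(17) = 4181 + 2584 = 6765
steps(20) = steps(19) + steps(18) = 6765 + 4181 = 10946
steps(21) = steps(20) + steps(19) = 10946 + 6765 = 17711
steps(22) = steps(21) + steps(20) = 17711 + 10946 = 28657
steps(23) = steps(22) + steps(21) = 28657 + 17711 = 46368
steps(24) = steps(23) + steps(22) = 46368 + 28657 = 75025
steps(25) = steps(24) + steps(23) = 75025 + 46368 = 121393
steps(26) = steps(25) + steps(24) = 121393 + 75025 = 196418

196418


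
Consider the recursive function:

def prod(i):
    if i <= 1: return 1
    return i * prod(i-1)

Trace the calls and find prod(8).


prod(8)
= 8 * prod(7)
= 8 * 7 * prod(6)
= 8 * 7 * 6 * prod(5)
= 8 * 7 * 6 * 5 * prod(4)
= 8 * 7 * 6 * 5 * 4 * prod(3)
= 8 * 7 * 6 * 5 * 4 * 3 * prod(2)
= 8 * 7 * 6 * 5 * 4 * 3 * 2 * prod(1)
= 8 * 7 * 6 * 5 * 4 * 3 * 2 * 1
= 40320

40320


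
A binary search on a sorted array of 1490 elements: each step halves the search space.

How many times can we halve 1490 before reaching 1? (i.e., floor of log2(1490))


1490 / 2 = 745
745 / 2 = 372
372 / 2 = 186
186 / 2 = 93
93 / 2 = 46
46 / 2 = 23
23 / 2 = 11
11 / 2 = 5
5 / 2 = 2
2 / 2 = 1
Reached 1 after 10 halvings

10


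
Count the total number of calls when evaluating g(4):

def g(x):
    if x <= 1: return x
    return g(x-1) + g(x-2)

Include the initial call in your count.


Let C(n) = total calls for g(n)
C(0) = 1, C(1) = 1
C(2) = 1 + C(1) + C(0) = 1 + 1 + 1 = 3
C(3) = 1 + C(2) + C(1) = 1 + 3 + 1 = 5
C(4) = 1 + C(3) + C(2) = 1 + 5 + 3 = 9

9


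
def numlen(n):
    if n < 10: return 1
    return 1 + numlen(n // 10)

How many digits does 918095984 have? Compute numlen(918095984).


numlen(918095984) = 1 + numlen(91809598)
numlen(91809598) = 1 + numlen(9180959)
numlen(9180959) = 1 + numlen(918095)
numlen(918095) = 1 + numlen(91809)
numlen(91809) = 1 + numlen(9180)
numlen(9180) = 1 + numlen(918)
numlen(918) = 1 + numlen(91)
numlen(91) = 1 + numlen(9)
numlen(9) = 1  (base case: 9 < 10)
Unwinding: 1 + 1 + 1 + 1 + 1 + 1 + 1 + 1 + 1 = 9

9


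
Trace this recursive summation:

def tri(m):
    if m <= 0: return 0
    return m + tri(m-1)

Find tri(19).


tri(19)
= 19 + 18 + 17 + 16 + 15 + 14 + 13 + 12 + 11 + 10 + 9 + 8 + 7 + 6 + 5 + 4 + 3 + 2 + 1 + tri(0)
= 19 + 18 + 17 + 16 + 15 + 14 + 13 + 12 + 11 + 10 + 9 + 8 + 7 + 6 + 5 + 4 + 3 + 2 + 1 + 0
= 190

190


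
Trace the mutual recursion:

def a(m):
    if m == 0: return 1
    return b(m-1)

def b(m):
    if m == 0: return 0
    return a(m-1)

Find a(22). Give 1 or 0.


a(22) = b(21)
b(21) = a(20)
a(20) = b(19)
b(19) = a(18)
a(18) = b(17)
b(17) = a(16)
a(16) = b(15)
b(15) = a(14)
a(14) = b(13)
b(13) = a(12)
a(12) = b(11)
b(11) = a(10)
a(10) = b(9)
b(9) = a(8)
a(8) = b(7)
b(7) = a(6)
a(6) = b(5)
b(5) = a(4)
a(4) = b(3)
b(3) = a(2)
a(2) = b(1)
b(1) = a(0)
a(0) = 1  (base case)
Result: 1

1


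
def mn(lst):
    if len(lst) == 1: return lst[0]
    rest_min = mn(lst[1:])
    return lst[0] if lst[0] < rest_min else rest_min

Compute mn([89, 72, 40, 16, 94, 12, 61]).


mn([89, 72, 40, 16, 94, 12, 61]): compare 89 with mn([72, 40, 16, 94, 12, 61])
mn([72, 40, 16, 94, 12, 61]): compare 72 with mn([40, 16, 94, 12, 61])
mn([40, 16, 94, 12, 61]): compare 40 with mn([16, 94, 12, 61])
mn([16, 94, 12, 61]): compare 16 with mn([94, 12, 61])
mn([94, 12, 61]): compare 94 with mn([12, 61])
mn([12, 61]): compare 12 with mn([61])
mn([61]) = 61  (base case)
Compare 12 with 61 -> 12
Compare 94 with 12 -> 12
Compare 16 with 12 -> 12
Compare 40 with 12 -> 12
Compare 72 with 12 -> 12
Compare 89 with 12 -> 12

12


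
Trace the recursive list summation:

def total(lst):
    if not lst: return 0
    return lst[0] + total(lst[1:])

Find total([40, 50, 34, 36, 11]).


total([40, 50, 34, 36, 11]) = 40 + total([50, 34, 36, 11])
total([50, 34, 36, 11]) = 50 + total([34, 36, 11])
total([34, 36, 11]) = 34 + total([36, 11])
total([36, 11]) = 36 + total([11])
total([11]) = 11 + total([])
total([]) = 0  (base case)
Total: 40 + 50 + 34 + 36 + 11 + 0 = 171

171


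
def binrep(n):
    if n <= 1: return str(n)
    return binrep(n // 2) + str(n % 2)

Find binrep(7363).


binrep(7363) = binrep(3681) + '1'
binrep(3681) = binrep(1840) + '1'
binrep(1840) = binrep(920) + '0'
binrep(920) = binrep(460) + '0'
binrep(460) = binrep(230) + '0'
binrep(230) = binrep(115) + '0'
binrep(115) = binrep(57) + '1'
binrep(57) = binrep(28) + '1'
binrep(28) = binrep(14) + '0'
binrep(14) = binrep(7) + '0'
binrep(7) = binrep(3) + '1'
binrep(3) = binrep(1) + '1'
binrep(1) = '1'  (base case)
Concatenating: '1' + '1' + '1' + '0' + '0' + '1' + '1' + '0' + '0' + '0' + '0' + '1' + '1' = '1110011000011'

1110011000011


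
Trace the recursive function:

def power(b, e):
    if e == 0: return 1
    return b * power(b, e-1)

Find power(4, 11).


power(4, 11)
= 4 * power(4, 10)
= 4 * 4 * power(4, 9)
= 4 * 4 * 4 * power(4, 8)
= 4 * 4 * 4 * 4 * power(4, 7)
= 4 * 4 * 4 * 4 * 4 * power(4, 6)
= 4 * 4 * 4 * 4 * 4 * 4 * power(4, 5)
= 4 * 4 * 4 * 4 * 4 * 4 * 4 * power(4, 4)
= 4 * 4 * 4 * 4 * 4 * 4 * 4 * 4 * power(4, 3)
= 4 * 4 * 4 * 4 * 4 * 4 * 4 * 4 * 4 * power(4, 2)
= 4 * 4 * 4 * 4 * 4 * 4 * 4 * 4 * 4 * 4 * power(4, 1)
= 4 * 4 * 4 * 4 * 4 * 4 * 4 * 4 * 4 * 4 * 4 * power(4, 0)
= 4 * 4 * 4 * 4 * 4 * 4 * 4 * 4 * 4 * 4 * 4 * 1
= 4194304

4194304


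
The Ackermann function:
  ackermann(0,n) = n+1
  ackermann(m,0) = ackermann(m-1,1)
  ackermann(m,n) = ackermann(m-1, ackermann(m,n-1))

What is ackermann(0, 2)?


ackermann(0, 2) = 3
Result: ackermann(0, 2) = 3

3


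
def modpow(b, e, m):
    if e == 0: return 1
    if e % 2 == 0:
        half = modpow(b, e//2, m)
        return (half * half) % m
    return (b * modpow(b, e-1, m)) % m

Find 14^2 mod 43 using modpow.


modpow(14, 2, 43): e is even, compute modpow(14, 1, 43)
  modpow(14, 1, 43): e is odd, compute modpow(14, 0, 43)
    modpow(14, 0, 43) = 1
  (14 * 1) % 43 = 14
half=14, (14*14) % 43 = 24

24


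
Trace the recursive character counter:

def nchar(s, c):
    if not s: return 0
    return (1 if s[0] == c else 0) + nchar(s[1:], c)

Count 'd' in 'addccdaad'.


s[0]='a' != 'd' -> 0
s[0]='d' == 'd' -> 1
s[0]='d' == 'd' -> 1
s[0]='c' != 'd' -> 0
s[0]='c' != 'd' -> 0
s[0]='d' == 'd' -> 1
s[0]='a' != 'd' -> 0
s[0]='a' != 'd' -> 0
s[0]='d' == 'd' -> 1
Sum: 0 + 1 + 1 + 0 + 0 + 1 + 0 + 0 + 1 = 4

4


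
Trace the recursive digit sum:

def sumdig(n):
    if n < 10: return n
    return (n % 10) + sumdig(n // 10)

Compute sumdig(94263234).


sumdig(94263234) = 4 + sumdig(9426323)
sumdig(9426323) = 3 + sumdig(942632)
sumdig(942632) = 2 + sumdig(94263)
sumdig(94263) = 3 + sumdig(9426)
sumdig(9426) = 6 + sumdig(942)
sumdig(942) = 2 + sumdig(94)
sumdig(94) = 4 + sumdig(9)
sumdig(9) = 9  (base case)
Total: 4 + 3 + 2 + 3 + 6 + 2 + 4 + 9 = 33

33


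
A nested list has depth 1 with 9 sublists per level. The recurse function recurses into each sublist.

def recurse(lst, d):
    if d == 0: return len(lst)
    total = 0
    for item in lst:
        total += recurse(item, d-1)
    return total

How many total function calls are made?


At depth 0 (root): 1 call
At depth 1: each of 1 parents calls recurse on 9 children = 9 calls
Total: 1 + 9 = 10

10


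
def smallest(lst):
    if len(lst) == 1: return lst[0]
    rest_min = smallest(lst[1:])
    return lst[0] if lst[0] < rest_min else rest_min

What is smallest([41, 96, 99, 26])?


smallest([41, 96, 99, 26]): compare 41 with smallest([96, 99, 26])
smallest([96, 99, 26]): compare 96 with smallest([99, 26])
smallest([99, 26]): compare 99 with smallest([26])
smallest([26]) = 26  (base case)
Compare 99 with 26 -> 26
Compare 96 with 26 -> 26
Compare 41 with 26 -> 26

26


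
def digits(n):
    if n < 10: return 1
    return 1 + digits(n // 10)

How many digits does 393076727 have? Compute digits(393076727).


digits(393076727) = 1 + digits(39307672)
digits(39307672) = 1 + digits(3930767)
digits(3930767) = 1 + digits(393076)
digits(393076) = 1 + digits(39307)
digits(39307) = 1 + digits(3930)
digits(3930) = 1 + digits(393)
digits(393) = 1 + digits(39)
digits(39) = 1 + digits(3)
digits(3) = 1  (base case: 3 < 10)
Unwinding: 1 + 1 + 1 + 1 + 1 + 1 + 1 + 1 + 1 = 9

9


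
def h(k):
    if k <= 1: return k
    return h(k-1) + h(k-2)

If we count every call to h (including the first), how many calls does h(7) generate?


Let C(n) = total calls for h(n)
C(0) = 1, C(1) = 1
C(2) = 1 + C(1) + C(0) = 1 + 1 + 1 = 3
C(3) = 1 + C(2) + C(1) = 1 + 3 + 1 = 5
C(4) = 1 + C(3) + C(2) = 1 + 5 + 3 = 9
C(5) = 1 + C(4) + C(3) = 1 + 9 + 5 = 15
C(6) = 1 + C(5) + C(4) = 1 + 15 + 9 = 25
C(7) = 1 + C(6) + C(5) = 1 + 25 + 15 = 41

41


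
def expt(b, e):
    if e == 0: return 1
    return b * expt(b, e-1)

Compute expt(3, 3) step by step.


expt(3, 3)
= 3 * expt(3, 2)
= 3 * 3 * expt(3, 1)
= 3 * 3 * 3 * expt(3, 0)
= 3 * 3 * 3 * 1
= 27

27


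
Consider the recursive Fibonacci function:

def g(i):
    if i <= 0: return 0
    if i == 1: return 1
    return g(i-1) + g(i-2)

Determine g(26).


Computing g(26) bottom-up:
g(0) = 0
g(1) = 1
g(2) = g(1) + g(0) = 1 + 0 = 1
g(3) = g(2) + g(1) = 1 + 1 = 2
g(4) = g(3) + g(2) = 2 + 1 = 3
g(5) = g(4) + g(3) = 3 + 2 = 5
g(6) = g(5) + g(4) = 5 + 3 = 8
g(7) = g(6) + g(5) = 8 + 5 = 13
g(8) = g(7) + g(6) = 13 + 8 = 21
g(9) = g(8) + g(7) = 21 + 13 = 34
g(10) = g(9) + g(8) = 34 + 21 = 55
g(11) = g(10) + g(9) = 55 + 34 = 89
g(12) = g(11) + g(10) = 89 + 55 = 144
g(13) = g(12) + g(11) = 144 + 89 = 233
g(14) = g(13) + g(12) = 233 + 144 = 377
g(15) = g(14) + g(13) = 377 + 233 = 610
g(16) = g(15) + g(14) = 610 + 377 = 987
g(17) = g(16) + g(15) = 987 + 610 = 1597
g(18) = g(17) + g(16) = 1597 + 987 = 2584
g(19) = g(18) + g(17) = 2584 + 1597 = 4181
g(20) = g(19) + g(18) = 4181 + 2584 = 6765
g(21) = g(20) + g(19) = 6765 + 4181 = 10946
g(22) = g(21) + g(20) = 10946 + 6765 = 17711
g(23) = g(22) + g(21) = 17711 + 10946 = 28657
g(24) = g(23) + g(22) = 28657 + 17711 = 46368
g(25) = g(24) + g(23) = 46368 + 28657 = 75025
g(26) = g(25) + g(24) = 75025 + 46368 = 121393

121393


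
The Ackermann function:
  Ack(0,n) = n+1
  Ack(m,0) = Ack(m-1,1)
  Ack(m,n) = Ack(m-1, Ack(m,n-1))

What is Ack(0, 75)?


Ack(0, 75) = 76
Result: Ack(0, 75) = 76

76


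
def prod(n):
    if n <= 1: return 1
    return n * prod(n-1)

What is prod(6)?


prod(6)
= 6 * prod(5)
= 6 * 5 * prod(4)
= 6 * 5 * 4 * prod(3)
= 6 * 5 * 4 * 3 * prod(2)
= 6 * 5 * 4 * 3 * 2 * prod(1)
= 6 * 5 * 4 * 3 * 2 * 1
= 720

720


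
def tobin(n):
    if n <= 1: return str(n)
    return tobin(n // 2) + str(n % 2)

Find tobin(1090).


tobin(1090) = tobin(545) + '0'
tobin(545) = tobin(272) + '1'
tobin(272) = tobin(136) + '0'
tobin(136) = tobin(68) + '0'
tobin(68) = tobin(34) + '0'
tobin(34) = tobin(17) + '0'
tobin(17) = tobin(8) + '1'
tobin(8) = tobin(4) + '0'
tobin(4) = tobin(2) + '0'
tobin(2) = tobin(1) + '0'
tobin(1) = '1'  (base case)
Concatenating: '1' + '0' + '0' + '0' + '1' + '0' + '0' + '0' + '0' + '1' + '0' = '10001000010'

10001000010


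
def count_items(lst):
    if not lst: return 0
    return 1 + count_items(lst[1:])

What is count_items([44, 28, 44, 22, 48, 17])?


count_items([44, 28, 44, 22, 48, 17]) = 1 + count_items([28, 44, 22, 48, 17])
count_items([28, 44, 22, 48, 17]) = 1 + count_items([44, 22, 48, 17])
count_items([44, 22, 48, 17]) = 1 + count_items([22, 48, 17])
count_items([22, 48, 17]) = 1 + count_items([48, 17])
count_items([48, 17]) = 1 + count_items([17])
count_items([17]) = 1 + count_items([])
count_items([]) = 0  (base case)
Unwinding: 1 + 1 + 1 + 1 + 1 + 1 + 0 = 6

6


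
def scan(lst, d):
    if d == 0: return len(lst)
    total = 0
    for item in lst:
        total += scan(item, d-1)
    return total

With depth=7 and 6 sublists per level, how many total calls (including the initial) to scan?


At depth 0 (root): 1 call
At depth 1: each of 1 parents calls scan on 6 children = 6 calls
At depth 2: each of 6 parents calls scan on 6 children = 36 calls
At depth 3: each of 36 parents calls scan on 6 children = 216 calls
At depth 4: each of 216 parents calls scan on 6 children = 1296 calls
At depth 5: each of 1296 parents calls scan on 6 children = 7776 calls
At depth 6: each of 7776 parents calls scan on 6 children = 46656 calls
At depth 7: each of 46656 parents calls scan on 6 children = 279936 calls
Total: 1 + 6 + 36 + 216 + 1296 + 7776 + 46656 + 279936 = 335923

335923


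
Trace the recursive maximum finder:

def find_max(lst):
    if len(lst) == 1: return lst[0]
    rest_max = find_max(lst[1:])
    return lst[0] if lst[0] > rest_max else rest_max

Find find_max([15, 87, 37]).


find_max([15, 87, 37]): compare 15 with find_max([87, 37])
find_max([87, 37]): compare 87 with find_max([37])
find_max([37]) = 37  (base case)
Compare 87 with 37 -> 87
Compare 15 with 87 -> 87

87


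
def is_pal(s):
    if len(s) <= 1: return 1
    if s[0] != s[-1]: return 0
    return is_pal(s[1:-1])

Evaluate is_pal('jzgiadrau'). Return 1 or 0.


is_pal('jzgiadrau'): s[0]='j' != s[-1]='u' -> return 0
Result: 0 (not a palindrome)

0


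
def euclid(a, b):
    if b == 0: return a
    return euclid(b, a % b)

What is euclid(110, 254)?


euclid(110, 254) = euclid(254, 110)
euclid(254, 110) = euclid(110, 34)
euclid(110, 34) = euclid(34, 8)
euclid(34, 8) = euclid(8, 2)
euclid(8, 2) = euclid(2, 0)
euclid(2, 0) = 2  (base case)

2


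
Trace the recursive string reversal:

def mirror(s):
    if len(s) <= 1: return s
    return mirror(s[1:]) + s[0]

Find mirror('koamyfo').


mirror('koamyfo') = mirror('oamyfo') + 'k'
mirror('oamyfo') = mirror('amyfo') + 'o'
mirror('amyfo') = mirror('myfo') + 'a'
mirror('myfo') = mirror('yfo') + 'm'
mirror('yfo') = mirror('fo') + 'y'
mirror('fo') = mirror('o') + 'f'
mirror('o') = 'o'  (base case)
Concatenating: 'o' + 'f' + 'y' + 'm' + 'a' + 'o' + 'k' = 'ofymaok'

ofymaok


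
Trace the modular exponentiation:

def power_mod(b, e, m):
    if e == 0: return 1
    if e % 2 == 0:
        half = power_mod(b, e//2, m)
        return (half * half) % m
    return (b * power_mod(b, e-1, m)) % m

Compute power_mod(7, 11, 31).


power_mod(7, 11, 31): e is odd, compute power_mod(7, 10, 31)
  power_mod(7, 10, 31): e is even, compute power_mod(7, 5, 31)
    power_mod(7, 5, 31): e is odd, compute power_mod(7, 4, 31)
      power_mod(7, 4, 31): e is even, compute power_mod(7, 2, 31)
        power_mod(7, 2, 31): e is even, compute power_mod(7, 1, 31)
          power_mod(7, 1, 31): e is odd, compute power_mod(7, 0, 31)
          power_mod(7, 0, 31) = 1
          (7 * 1) % 31 = 7
        half=7, (7*7) % 31 = 18
      half=18, (18*18) % 31 = 14
    (7 * 14) % 31 = 5
  half=5, (5*5) % 31 = 25
(7 * 25) % 31 = 20

20


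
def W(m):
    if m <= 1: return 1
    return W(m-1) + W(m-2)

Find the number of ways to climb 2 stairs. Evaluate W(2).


Building up from base cases:
W(0) = 1
W(1) = 1
W(2) = W(1) + W(0) = 1 + 1 = 2

2


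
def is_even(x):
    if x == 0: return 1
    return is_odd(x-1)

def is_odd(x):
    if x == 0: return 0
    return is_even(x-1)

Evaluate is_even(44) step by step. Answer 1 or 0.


is_even(44) = is_odd(43)
is_odd(43) = is_even(42)
is_even(42) = is_odd(41)
is_odd(41) = is_even(40)
is_even(40) = is_odd(39)
is_odd(39) = is_even(38)
is_even(38) = is_odd(37)
is_odd(37) = is_even(36)
is_even(36) = is_odd(35)
is_odd(35) = is_even(34)
is_even(34) = is_odd(33)
is_odd(33) = is_even(32)
is_even(32) = is_odd(31)
is_odd(31) = is_even(30)
is_even(30) = is_odd(29)
is_odd(29) = is_even(28)
is_even(28) = is_odd(27)
is_odd(27) = is_even(26)
is_even(26) = is_odd(25)
is_odd(25) = is_even(24)
is_even(24) = is_odd(23)
is_odd(23) = is_even(22)
is_even(22) = is_odd(21)
is_odd(21) = is_even(20)
is_even(20) = is_odd(19)
is_odd(19) = is_even(18)
is_even(18) = is_odd(17)
is_odd(17) = is_even(16)
is_even(16) = is_odd(15)
is_odd(15) = is_even(14)
is_even(14) = is_odd(13)
is_odd(13) = is_even(12)
is_even(12) = is_odd(11)
is_odd(11) = is_even(10)
is_even(10) = is_odd(9)
is_odd(9) = is_even(8)
is_even(8) = is_odd(7)
is_odd(7) = is_even(6)
is_even(6) = is_odd(5)
is_odd(5) = is_even(4)
is_even(4) = is_odd(3)
is_odd(3) = is_even(2)
is_even(2) = is_odd(1)
is_odd(1) = is_even(0)
is_even(0) = 1  (base case)
Result: 1

1


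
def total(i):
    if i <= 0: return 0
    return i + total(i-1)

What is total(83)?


total(83)
= 83 + 82 + 81 + 80 + 79 + 78 + 77 + 76 + 75 + 74 + 73 + 72 + 71 + 70 + 69 + 68 + 67 + 66 + 65 + 64 + 63 + 62 + 61 + 60 + 59 + 58 + 57 + 56 + 55 + 54 + 53 + 52 + 51 + 50 + 49 + 48 + 47 + 46 + 45 + 44 + 43 + 42 + 41 + 40 + 39 + 38 + 37 + 36 + 35 + 34 + 33 + 32 + 31 + 30 + 29 + 28 + 27 + 26 + 25 + 24 + 23 + 22 + 21 + 20 + 19 + 18 + 17 + 16 + 15 + 14 + 13 + 12 + 11 + 10 + 9 + 8 + 7 + 6 + 5 + 4 + 3 + 2 + 1 + total(0)
= 83 + 82 + 81 + 80 + 79 + 78 + 77 + 76 + 75 + 74 + 73 + 72 + 71 + 70 + 69 + 68 + 67 + 66 + 65 + 64 + 63 + 62 + 61 + 60 + 59 + 58 + 57 + 56 + 55 + 54 + 53 + 52 + 51 + 50 + 49 + 48 + 47 + 46 + 45 + 44 + 43 + 42 + 41 + 40 + 39 + 38 + 37 + 36 + 35 + 34 + 33 + 32 + 31 + 30 + 29 + 28 + 27 + 26 + 25 + 24 + 23 + 22 + 21 + 20 + 19 + 18 + 17 + 16 + 15 + 14 + 13 + 12 + 11 + 10 + 9 + 8 + 7 + 6 + 5 + 4 + 3 + 2 + 1 + 0
= 3486

3486


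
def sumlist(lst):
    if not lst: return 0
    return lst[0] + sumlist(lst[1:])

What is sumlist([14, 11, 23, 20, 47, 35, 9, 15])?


sumlist([14, 11, 23, 20, 47, 35, 9, 15]) = 14 + sumlist([11, 23, 20, 47, 35, 9, 15])
sumlist([11, 23, 20, 47, 35, 9, 15]) = 11 + sumlist([23, 20, 47, 35, 9, 15])
sumlist([23, 20, 47, 35, 9, 15]) = 23 + sumlist([20, 47, 35, 9, 15])
sumlist([20, 47, 35, 9, 15]) = 20 + sumlist([47, 35, 9, 15])
sumlist([47, 35, 9, 15]) = 47 + sumlist([35, 9, 15])
sumlist([35, 9, 15]) = 35 + sumlist([9, 15])
sumlist([9, 15]) = 9 + sumlist([15])
sumlist([15]) = 15 + sumlist([])
sumlist([]) = 0  (base case)
Total: 14 + 11 + 23 + 20 + 47 + 35 + 9 + 15 + 0 = 174

174


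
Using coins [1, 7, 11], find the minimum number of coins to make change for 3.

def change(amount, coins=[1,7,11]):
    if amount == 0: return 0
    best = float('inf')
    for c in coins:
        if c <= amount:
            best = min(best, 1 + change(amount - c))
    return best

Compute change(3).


Building up with DP:
change(0) = 0
change(1) = min(1+change(0)=1+0=1) = 1
change(2) = min(1+change(1)=1+1=2) = 2
change(3) = min(1+change(2)=1+2=3) = 3

3


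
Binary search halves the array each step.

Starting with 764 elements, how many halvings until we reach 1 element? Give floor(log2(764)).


764 / 2 = 382
382 / 2 = 191
191 / 2 = 95
95 / 2 = 47
47 / 2 = 23
23 / 2 = 11
11 / 2 = 5
5 / 2 = 2
2 / 2 = 1
Reached 1 after 9 halvings

9


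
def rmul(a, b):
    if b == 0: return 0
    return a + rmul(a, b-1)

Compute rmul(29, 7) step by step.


rmul(29, 7) = 29 + rmul(29, 6)
rmul(29, 6) = 29 + rmul(29, 5)
rmul(29, 5) = 29 + rmul(29, 4)
rmul(29, 4) = 29 + rmul(29, 3)
rmul(29, 3) = 29 + rmul(29, 2)
rmul(29, 2) = 29 + rmul(29, 1)
rmul(29, 1) = 29 + rmul(29, 0)
rmul(29, 0) = 0  (base case)
Total: 29 + 29 + 29 + 29 + 29 + 29 + 29 + 0 = 203

203


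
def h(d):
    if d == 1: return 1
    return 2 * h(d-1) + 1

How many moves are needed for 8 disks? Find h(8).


h(8) = 2 * h(7) + 1
h(7) = 2 * h(6) + 1
h(6) = 2 * h(5) + 1
h(5) = 2 * h(4) + 1
h(4) = 2 * h(3) + 1
h(3) = 2 * h(2) + 1
h(2) = 2 * h(1) + 1
h(1) = 1  (base case)
h(2) = 2 * 1 + 1 = 3
h(3) = 2 * 3 + 1 = 7
h(4) = 2 * 7 + 1 = 15
h(5) = 2 * 15 + 1 = 31
h(6) = 2 * 31 + 1 = 63
h(7) = 2 * 63 + 1 = 127
h(8) = 2 * 127 + 1 = 255

255


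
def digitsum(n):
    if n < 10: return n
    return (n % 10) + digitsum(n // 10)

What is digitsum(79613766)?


digitsum(79613766) = 6 + digitsum(7961376)
digitsum(7961376) = 6 + digitsum(796137)
digitsum(796137) = 7 + digitsum(79613)
digitsum(79613) = 3 + digitsum(7961)
digitsum(7961) = 1 + digitsum(796)
digitsum(796) = 6 + digitsum(79)
digitsum(79) = 9 + digitsum(7)
digitsum(7) = 7  (base case)
Total: 6 + 6 + 7 + 3 + 1 + 6 + 9 + 7 = 45

45


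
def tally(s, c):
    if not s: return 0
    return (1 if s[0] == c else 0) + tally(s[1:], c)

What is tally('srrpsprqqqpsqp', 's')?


s[0]='s' == 's' -> 1
s[0]='r' != 's' -> 0
s[0]='r' != 's' -> 0
s[0]='p' != 's' -> 0
s[0]='s' == 's' -> 1
s[0]='p' != 's' -> 0
s[0]='r' != 's' -> 0
s[0]='q' != 's' -> 0
s[0]='q' != 's' -> 0
s[0]='q' != 's' -> 0
s[0]='p' != 's' -> 0
s[0]='s' == 's' -> 1
s[0]='q' != 's' -> 0
s[0]='p' != 's' -> 0
Sum: 1 + 0 + 0 + 0 + 1 + 0 + 0 + 0 + 0 + 0 + 0 + 1 + 0 + 0 = 3

3


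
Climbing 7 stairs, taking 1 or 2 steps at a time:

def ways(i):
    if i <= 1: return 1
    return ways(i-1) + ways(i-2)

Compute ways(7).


Building up from base cases:
ways(0) = 1
ways(1) = 1
ways(2) = ways(1) + ways(0) = 1 + 1 = 2
ways(3) = ways(2) + ways(1) = 2 + 1 = 3
ways(4) = ways(3) + ways(2) = 3 + 2 = 5
ways(5) = ways(4) + ways(3) = 5 + 3 = 8
ways(6) = ways(5) + ways(4) = 8 + 5 = 13
ways(7) = ways(6) + ways(5) = 13 + 8 = 21

21


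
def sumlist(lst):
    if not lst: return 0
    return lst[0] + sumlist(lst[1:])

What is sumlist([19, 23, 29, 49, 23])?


sumlist([19, 23, 29, 49, 23]) = 19 + sumlist([23, 29, 49, 23])
sumlist([23, 29, 49, 23]) = 23 + sumlist([29, 49, 23])
sumlist([29, 49, 23]) = 29 + sumlist([49, 23])
sumlist([49, 23]) = 49 + sumlist([23])
sumlist([23]) = 23 + sumlist([])
sumlist([]) = 0  (base case)
Total: 19 + 23 + 29 + 49 + 23 + 0 = 143

143


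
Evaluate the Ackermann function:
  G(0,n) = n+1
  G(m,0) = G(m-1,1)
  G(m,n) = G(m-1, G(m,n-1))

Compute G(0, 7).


G(0, 7) = 8
Result: G(0, 7) = 8

8


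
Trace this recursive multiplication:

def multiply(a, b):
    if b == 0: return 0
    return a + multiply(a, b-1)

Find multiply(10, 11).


multiply(10, 11) = 10 + multiply(10, 10)
multiply(10, 10) = 10 + multiply(10, 9)
multiply(10, 9) = 10 + multiply(10, 8)
multiply(10, 8) = 10 + multiply(10, 7)
multiply(10, 7) = 10 + multiply(10, 6)
multiply(10, 6) = 10 + multiply(10, 5)
multiply(10, 5) = 10 + multiply(10, 4)
multiply(10, 4) = 10 + multiply(10, 3)
multiply(10, 3) = 10 + multiply(10, 2)
multiply(10, 2) = 10 + multiply(10, 1)
multiply(10, 1) = 10 + multiply(10, 0)
multiply(10, 0) = 0  (base case)
Total: 10 + 10 + 10 + 10 + 10 + 10 + 10 + 10 + 10 + 10 + 10 + 0 = 110

110


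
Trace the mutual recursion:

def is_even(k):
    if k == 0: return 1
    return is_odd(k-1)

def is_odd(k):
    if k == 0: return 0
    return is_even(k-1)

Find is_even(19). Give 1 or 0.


is_even(19) = is_odd(18)
is_odd(18) = is_even(17)
is_even(17) = is_odd(16)
is_odd(16) = is_even(15)
is_even(15) = is_odd(14)
is_odd(14) = is_even(13)
is_even(13) = is_odd(12)
is_odd(12) = is_even(11)
is_even(11) = is_odd(10)
is_odd(10) = is_even(9)
is_even(9) = is_odd(8)
is_odd(8) = is_even(7)
is_even(7) = is_odd(6)
is_odd(6) = is_even(5)
is_even(5) = is_odd(4)
is_odd(4) = is_even(3)
is_even(3) = is_odd(2)
is_odd(2) = is_even(1)
is_even(1) = is_odd(0)
is_odd(0) = 0  (base case)
Result: 0

0


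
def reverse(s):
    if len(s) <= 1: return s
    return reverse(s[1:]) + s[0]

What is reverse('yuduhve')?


reverse('yuduhve') = reverse('uduhve') + 'y'
reverse('uduhve') = reverse('duhve') + 'u'
reverse('duhve') = reverse('uhve') + 'd'
reverse('uhve') = reverse('hve') + 'u'
reverse('hve') = reverse('ve') + 'h'
reverse('ve') = reverse('e') + 'v'
reverse('e') = 'e'  (base case)
Concatenating: 'e' + 'v' + 'h' + 'u' + 'd' + 'u' + 'y' = 'evhuduy'

evhuduy


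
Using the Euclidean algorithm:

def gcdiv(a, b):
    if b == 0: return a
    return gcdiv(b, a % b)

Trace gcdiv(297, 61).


gcdiv(297, 61) = gcdiv(61, 53)
gcdiv(61, 53) = gcdiv(53, 8)
gcdiv(53, 8) = gcdiv(8, 5)
gcdiv(8, 5) = gcdiv(5, 3)
gcdiv(5, 3) = gcdiv(3, 2)
gcdiv(3, 2) = gcdiv(2, 1)
gcdiv(2, 1) = gcdiv(1, 0)
gcdiv(1, 0) = 1  (base case)

1


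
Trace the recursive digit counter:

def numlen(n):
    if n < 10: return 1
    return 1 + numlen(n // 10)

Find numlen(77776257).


numlen(77776257) = 1 + numlen(7777625)
numlen(7777625) = 1 + numlen(777762)
numlen(777762) = 1 + numlen(77776)
numlen(77776) = 1 + numlen(7777)
numlen(7777) = 1 + numlen(777)
numlen(777) = 1 + numlen(77)
numlen(77) = 1 + numlen(7)
numlen(7) = 1  (base case: 7 < 10)
Unwinding: 1 + 1 + 1 + 1 + 1 + 1 + 1 + 1 = 8

8


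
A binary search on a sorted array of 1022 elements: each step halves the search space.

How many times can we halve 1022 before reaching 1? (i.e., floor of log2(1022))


1022 / 2 = 511
511 / 2 = 255
255 / 2 = 127
127 / 2 = 63
63 / 2 = 31
31 / 2 = 15
15 / 2 = 7
7 / 2 = 3
3 / 2 = 1
Reached 1 after 9 halvings

9


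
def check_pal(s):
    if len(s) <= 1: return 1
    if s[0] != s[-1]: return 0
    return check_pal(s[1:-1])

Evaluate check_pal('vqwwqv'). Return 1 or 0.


check_pal('vqwwqv'): s[0]='v' == s[-1]='v' -> check check_pal('qwwq')
check_pal('qwwq'): s[0]='q' == s[-1]='q' -> check check_pal('ww')
check_pal('ww'): s[0]='w' == s[-1]='w' -> check check_pal('')
check_pal(''): len <= 1 -> return 1  (base case)
Result: 1 (palindrome)

1


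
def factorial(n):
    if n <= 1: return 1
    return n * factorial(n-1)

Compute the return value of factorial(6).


factorial(6)
= 6 * factorial(5)
= 6 * 5 * factorial(4)
= 6 * 5 * 4 * factorial(3)
= 6 * 5 * 4 * 3 * factorial(2)
= 6 * 5 * 4 * 3 * 2 * factorial(1)
= 6 * 5 * 4 * 3 * 2 * 1
= 720

720


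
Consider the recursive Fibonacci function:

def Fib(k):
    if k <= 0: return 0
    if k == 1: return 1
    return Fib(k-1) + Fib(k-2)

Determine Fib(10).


Computing Fib(10) bottom-up:
Fib(0) = 0
Fib(1) = 1
Fib(2) = Fib(1) + Fib(0) = 1 + 0 = 1
Fib(3) = Fib(2) + Fib(1) = 1 + 1 = 2
Fib(4) = Fib(3) + Fib(2) = 2 + 1 = 3
Fib(5) = Fib(4) + Fib(3) = 3 + 2 = 5
Fib(6) = Fib(5) + Fib(4) = 5 + 3 = 8
Fib(7) = Fib(6) + Fib(5) = 8 + 5 = 13
Fib(8) = Fib(7) + Fib(6) = 13 + 8 = 21
Fib(9) = Fib(8) + Fib(7) = 21 + 13 = 34
Fib(10) = Fib(9) + Fib(8) = 34 + 21 = 55

55


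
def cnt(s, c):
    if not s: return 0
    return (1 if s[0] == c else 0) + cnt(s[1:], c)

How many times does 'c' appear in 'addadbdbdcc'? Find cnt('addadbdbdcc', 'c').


s[0]='a' != 'c' -> 0
s[0]='d' != 'c' -> 0
s[0]='d' != 'c' -> 0
s[0]='a' != 'c' -> 0
s[0]='d' != 'c' -> 0
s[0]='b' != 'c' -> 0
s[0]='d' != 'c' -> 0
s[0]='b' != 'c' -> 0
s[0]='d' != 'c' -> 0
s[0]='c' == 'c' -> 1
s[0]='c' == 'c' -> 1
Sum: 0 + 0 + 0 + 0 + 0 + 0 + 0 + 0 + 0 + 1 + 1 = 2

2


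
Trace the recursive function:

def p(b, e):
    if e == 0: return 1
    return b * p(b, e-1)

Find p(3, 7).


p(3, 7)
= 3 * p(3, 6)
= 3 * 3 * p(3, 5)
= 3 * 3 * 3 * p(3, 4)
= 3 * 3 * 3 * 3 * p(3, 3)
= 3 * 3 * 3 * 3 * 3 * p(3, 2)
= 3 * 3 * 3 * 3 * 3 * 3 * p(3, 1)
= 3 * 3 * 3 * 3 * 3 * 3 * 3 * p(3, 0)
= 3 * 3 * 3 * 3 * 3 * 3 * 3 * 1
= 2187

2187


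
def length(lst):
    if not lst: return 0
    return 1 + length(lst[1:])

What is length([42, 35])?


length([42, 35]) = 1 + length([35])
length([35]) = 1 + length([])
length([]) = 0  (base case)
Unwinding: 1 + 1 + 0 = 2

2


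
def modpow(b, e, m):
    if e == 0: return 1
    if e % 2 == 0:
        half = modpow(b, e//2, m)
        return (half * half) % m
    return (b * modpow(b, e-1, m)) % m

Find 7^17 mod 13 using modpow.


modpow(7, 17, 13): e is odd, compute modpow(7, 16, 13)
  modpow(7, 16, 13): e is even, compute modpow(7, 8, 13)
    modpow(7, 8, 13): e is even, compute modpow(7, 4, 13)
      modpow(7, 4, 13): e is even, compute modpow(7, 2, 13)
        modpow(7, 2, 13): e is even, compute modpow(7, 1, 13)
          modpow(7, 1, 13): e is odd, compute modpow(7, 0, 13)
          modpow(7, 0, 13) = 1
          (7 * 1) % 13 = 7
        half=7, (7*7) % 13 = 10
      half=10, (10*10) % 13 = 9
    half=9, (9*9) % 13 = 3
  half=3, (3*3) % 13 = 9
(7 * 9) % 13 = 11

11


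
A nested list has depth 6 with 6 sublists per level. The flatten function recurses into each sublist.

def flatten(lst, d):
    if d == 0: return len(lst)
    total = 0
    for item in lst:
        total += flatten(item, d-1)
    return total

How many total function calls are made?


At depth 0 (root): 1 call
At depth 1: each of 1 parents calls flatten on 6 children = 6 calls
At depth 2: each of 6 parents calls flatten on 6 children = 36 calls
At depth 3: each of 36 parents calls flatten on 6 children = 216 calls
At depth 4: each of 216 parents calls flatten on 6 children = 1296 calls
At depth 5: each of 1296 parents calls flatten on 6 children = 7776 calls
At depth 6: each of 7776 parents calls flatten on 6 children = 46656 calls
Total: 1 + 6 + 36 + 216 + 1296 + 7776 + 46656 = 55987

55987


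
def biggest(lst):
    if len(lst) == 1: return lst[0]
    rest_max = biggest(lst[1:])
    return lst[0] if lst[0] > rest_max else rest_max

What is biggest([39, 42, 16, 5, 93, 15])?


biggest([39, 42, 16, 5, 93, 15]): compare 39 with biggest([42, 16, 5, 93, 15])
biggest([42, 16, 5, 93, 15]): compare 42 with biggest([16, 5, 93, 15])
biggest([16, 5, 93, 15]): compare 16 with biggest([5, 93, 15])
biggest([5, 93, 15]): compare 5 with biggest([93, 15])
biggest([93, 15]): compare 93 with biggest([15])
biggest([15]) = 15  (base case)
Compare 93 with 15 -> 93
Compare 5 with 93 -> 93
Compare 16 with 93 -> 93
Compare 42 with 93 -> 93
Compare 39 with 93 -> 93

93


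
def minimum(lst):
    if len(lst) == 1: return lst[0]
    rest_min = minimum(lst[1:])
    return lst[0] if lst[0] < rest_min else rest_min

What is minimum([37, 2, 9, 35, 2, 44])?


minimum([37, 2, 9, 35, 2, 44]): compare 37 with minimum([2, 9, 35, 2, 44])
minimum([2, 9, 35, 2, 44]): compare 2 with minimum([9, 35, 2, 44])
minimum([9, 35, 2, 44]): compare 9 with minimum([35, 2, 44])
minimum([35, 2, 44]): compare 35 with minimum([2, 44])
minimum([2, 44]): compare 2 with minimum([44])
minimum([44]) = 44  (base case)
Compare 2 with 44 -> 2
Compare 35 with 2 -> 2
Compare 9 with 2 -> 2
Compare 2 with 2 -> 2
Compare 37 with 2 -> 2

2


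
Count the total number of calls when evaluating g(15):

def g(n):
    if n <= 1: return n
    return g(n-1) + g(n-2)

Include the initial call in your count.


Let C(n) = total calls for g(n)
C(0) = 1, C(1) = 1
C(2) = 1 + C(1) + C(0) = 1 + 1 + 1 = 3
C(3) = 1 + C(2) + C(1) = 1 + 3 + 1 = 5
C(4) = 1 + C(3) + C(2) = 1 + 5 + 3 = 9
C(5) = 1 + C(4) + C(3) = 1 + 9 + 5 = 15
C(6) = 1 + C(5) + C(4) = 1 + 15 + 9 = 25
C(7) = 1 + C(6) + C(5) = 1 + 25 + 15 = 41
C(8) = 1 + C(7) + C(6) = 1 + 41 + 25 = 67
C(9) = 1 + C(8) + C(7) = 1 + 67 + 41 = 109
C(10) = 1 + C(9) + C(8) = 1 + 109 + 67 = 177
C(11) = 1 + C(10) + C(9) = 1 + 177 + 109 = 287
C(12) = 1 + C(11) + C(10) = 1 + 287 + 177 = 465
C(13) = 1 + C(12) + C(11) = 1 + 465 + 287 = 753
C(14) = 1 + C(13) + C(12) = 1 + 753 + 465 = 1219
C(15) = 1 + C(14) + C(13) = 1 + 1219 + 753 = 1973

1973


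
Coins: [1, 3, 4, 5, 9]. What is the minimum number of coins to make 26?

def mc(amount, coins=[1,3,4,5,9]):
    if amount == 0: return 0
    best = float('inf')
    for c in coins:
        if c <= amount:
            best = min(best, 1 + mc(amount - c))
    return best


Building up with DP:
mc(0) = 0
mc(1) = min(1+mc(0)=1+0=1) = 1
mc(2) = min(1+mc(1)=1+1=2) = 2
mc(3) = min(1+mc(2)=1+2=3, 1+mc(0)=1+0=1) = 1
mc(4) = min(1+mc(3)=1+1=2, 1+mc(1)=1+1=2, 1+mc(0)=1+0=1) = 1
mc(5) = min(1+mc(4)=1+1=2, 1+mc(2)=1+2=3, 1+mc(1)=1+1=2, 1+mc(0)=1+0=1) = 1
mc(6) = min(1+mc(5)=1+1=2, 1+mc(3)=1+1=2, 1+mc(2)=1+2=3, 1+mc(1)=1+1=2) = 2
mc(7) = min(1+mc(6)=1+2=3, 1+mc(4)=1+1=2, 1+mc(3)=1+1=2, 1+mc(2)=1+2=3) = 2
mc(8) = min(1+mc(7)=1+2=3, 1+mc(5)=1+1=2, 1+mc(4)=1+1=2, 1+mc(3)=1+1=2) = 2
mc(9) = min(1+mc(8)=1+2=3, 1+mc(6)=1+2=3, 1+mc(5)=1+1=2, 1+mc(4)=1+1=2, 1+mc(0)=1+0=1) = 1
mc(10) = min(1+mc(9)=1+1=2, 1+mc(7)=1+2=3, 1+mc(6)=1+2=3, 1+mc(5)=1+1=2, 1+mc(1)=1+1=2) = 2
mc(11) = min(1+mc(10)=1+2=3, 1+mc(8)=1+2=3, 1+mc(7)=1+2=3, 1+mc(6)=1+2=3, 1+mc(2)=1+2=3) = 3
mc(12) = min(1+mc(11)=1+3=4, 1+mc(9)=1+1=2, 1+mc(8)=1+2=3, 1+mc(7)=1+2=3, 1+mc(3)=1+1=2) = 2
mc(13) = min(1+mc(12)=1+2=3, 1+mc(10)=1+2=3, 1+mc(9)=1+1=2, 1+mc(8)=1+2=3, 1+mc(4)=1+1=2) = 2
mc(14) = min(1+mc(13)=1+2=3, 1+mc(11)=1+3=4, 1+mc(10)=1+2=3, 1+mc(9)=1+1=2, 1+mc(5)=1+1=2) = 2
mc(15) = min(1+mc(14)=1+2=3, 1+mc(12)=1+2=3, 1+mc(11)=1+3=4, 1+mc(10)=1+2=3, 1+mc(6)=1+2=3) = 3
mc(16) = min(1+mc(15)=1+3=4, 1+mc(13)=1+2=3, 1+mc(12)=1+2=3, 1+mc(11)=1+3=4, 1+mc(7)=1+2=3) = 3
mc(17) = min(1+mc(16)=1+3=4, 1+mc(14)=1+2=3, 1+mc(13)=1+2=3, 1+mc(12)=1+2=3, 1+mc(8)=1+2=3) = 3
mc(18) = min(1+mc(17)=1+3=4, 1+mc(15)=1+3=4, 1+mc(14)=1+2=3, 1+mc(13)=1+2=3, 1+mc(9)=1+1=2) = 2
mc(19) = min(1+mc(18)=1+2=3, 1+mc(16)=1+3=4, 1+mc(15)=1+3=4, 1+mc(14)=1+2=3, 1+mc(10)=1+2=3) = 3
mc(20) = min(1+mc(19)=1+3=4, 1+mc(17)=1+3=4, 1+mc(16)=1+3=4, 1+mc(15)=1+3=4, 1+mc(11)=1+3=4) = 4
mc(21) = min(1+mc(20)=1+4=5, 1+mc(18)=1+2=3, 1+mc(17)=1+3=4, 1+mc(16)=1+3=4, 1+mc(12)=1+2=3) = 3
mc(22) = min(1+mc(21)=1+3=4, 1+mc(19)=1+3=4, 1+mc(18)=1+2=3, 1+mc(17)=1+3=4, 1+mc(13)=1+2=3) = 3
mc(23) = min(1+mc(22)=1+3=4, 1+mc(20)=1+4=5, 1+mc(19)=1+3=4, 1+mc(18)=1+2=3, 1+mc(14)=1+2=3) = 3
mc(24) = min(1+mc(23)=1+3=4, 1+mc(21)=1+3=4, 1+mc(20)=1+4=5, 1+mc(19)=1+3=4, 1+mc(15)=1+3=4) = 4
mc(25) = min(1+mc(24)=1+4=5, 1+mc(22)=1+3=4, 1+mc(21)=1+3=4, 1+mc(20)=1+4=5, 1+mc(16)=1+3=4) = 4
mc(26) = min(1+mc(25)=1+4=5, 1+mc(23)=1+3=4, 1+mc(22)=1+3=4, 1+mc(21)=1+3=4, 1+mc(17)=1+3=4) = 4

4
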